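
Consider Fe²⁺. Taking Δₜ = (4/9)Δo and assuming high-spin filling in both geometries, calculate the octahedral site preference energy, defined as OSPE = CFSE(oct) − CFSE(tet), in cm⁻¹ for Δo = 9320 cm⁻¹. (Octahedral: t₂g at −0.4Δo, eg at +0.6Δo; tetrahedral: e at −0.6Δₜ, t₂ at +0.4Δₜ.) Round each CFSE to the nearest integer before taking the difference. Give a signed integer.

Fe²⁺: group 8, so d-count = 8 − 2 = 6.
Octahedral (high-spin): t₂g⁴ eg², CFSE = 4(−0.4) + 2(+0.6) = -0.4Δo = -0.4 × 9320 = -3728 cm⁻¹.
In a tetrahedral site the filling is e³ t₂³: CFSE(tet) = -0.6Δₜ = -0.6 × (4/9)(9320) = -2485 cm⁻¹.
OSPE = -3728 − (-2485) = -1243 cm⁻¹.

-1243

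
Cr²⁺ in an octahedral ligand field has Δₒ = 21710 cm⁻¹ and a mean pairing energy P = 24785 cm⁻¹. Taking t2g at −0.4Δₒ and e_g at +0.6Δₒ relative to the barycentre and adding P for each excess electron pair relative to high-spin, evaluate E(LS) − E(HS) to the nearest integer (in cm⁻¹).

3075

Cr²⁺: group 6, so d-count = 6 − 2 = 4.
High-spin d⁴ fills as t2g^3 e_g^1 with CFSE 3(−0.4) + 1(+0.6) = -0.6Δₒ = -13026 cm⁻¹.
Low-spin t2g^4 e_g^0 gives -1.6Δₒ = -34736 cm⁻¹, but forming 1 extra pair costs 1P = 24785 cm⁻¹, so E(LS) = -34736 + 24785 = -9951 cm⁻¹.
Thus E(LS) − E(HS) = 3075 cm⁻¹.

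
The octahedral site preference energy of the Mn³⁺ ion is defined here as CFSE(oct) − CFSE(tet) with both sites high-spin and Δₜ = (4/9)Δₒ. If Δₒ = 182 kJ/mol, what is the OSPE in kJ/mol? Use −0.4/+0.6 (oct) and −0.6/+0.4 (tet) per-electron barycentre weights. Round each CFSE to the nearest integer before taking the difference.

Mn sits in group 7; removing 3 electrons leaves Mn³⁺ with 7 − 3 = 4 d electrons.
Octahedral high-spin t₂g³ eg¹: CFSE = -0.6 × 182 = -109 kJ/mol.
Tetrahedral: e² t₂², CFSE = 2(−0.6) + 2(+0.4) = -0.4Δₜ = -0.4 × (4/9) × 182 = -32 kJ/mol.
OSPE = CFSE(oct) − CFSE(tet) = -109 − (-32) = -77 kJ/mol.

-77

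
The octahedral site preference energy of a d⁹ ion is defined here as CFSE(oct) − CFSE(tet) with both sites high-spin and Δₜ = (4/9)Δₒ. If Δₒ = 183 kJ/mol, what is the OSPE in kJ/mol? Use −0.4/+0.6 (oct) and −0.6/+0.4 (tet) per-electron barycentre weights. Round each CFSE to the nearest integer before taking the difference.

Octahedral (high-spin): t2g^6 e_g^3, CFSE = 6(−0.4) + 3(+0.6) = -0.6Δₒ = -0.6 × 183 = -110 kJ/mol.
Tetrahedral: e^4 t2^5, CFSE = 4(−0.6) + 5(+0.4) = -0.4Δₜ = -0.4 × (4/9) × 183 = -33 kJ/mol.
OSPE = CFSE(oct) − CFSE(tet) = -110 − (-33) = -77 kJ/mol.

-77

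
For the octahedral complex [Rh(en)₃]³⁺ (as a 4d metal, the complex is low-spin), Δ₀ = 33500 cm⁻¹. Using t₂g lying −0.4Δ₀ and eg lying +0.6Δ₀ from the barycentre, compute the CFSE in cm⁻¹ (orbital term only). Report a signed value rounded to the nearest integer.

-80400

en is neutral, so the +3 overall charge sits on Rh: oxidation state +3.
Rh is in group 9, so Rh³⁺ is d⁶ (9 − 3 = 6).
Configuration: t₂g⁶ eg⁰.
Orbital CFSE = 6(-0.4) + 0(0.6) = -2.4Δ₀ = -2.4 × 33500 = -80400 cm⁻¹.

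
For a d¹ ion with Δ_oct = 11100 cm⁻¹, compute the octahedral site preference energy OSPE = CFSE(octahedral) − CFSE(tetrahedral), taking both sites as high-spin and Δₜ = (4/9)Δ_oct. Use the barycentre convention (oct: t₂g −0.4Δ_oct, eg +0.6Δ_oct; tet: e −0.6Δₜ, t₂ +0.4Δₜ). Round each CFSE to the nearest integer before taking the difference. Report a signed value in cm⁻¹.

Octahedral high-spin t₂g¹ eg⁰: CFSE = -0.4 × 11100 = -4440 cm⁻¹.
Tetrahedral e¹ t₂⁰ gives -0.6Δₜ = -0.6 × (4/9) × 11100 = -2960 cm⁻¹.
OSPE = CFSE(oct) − CFSE(tet) = -4440 − (-2960) = -1480 cm⁻¹.

-1480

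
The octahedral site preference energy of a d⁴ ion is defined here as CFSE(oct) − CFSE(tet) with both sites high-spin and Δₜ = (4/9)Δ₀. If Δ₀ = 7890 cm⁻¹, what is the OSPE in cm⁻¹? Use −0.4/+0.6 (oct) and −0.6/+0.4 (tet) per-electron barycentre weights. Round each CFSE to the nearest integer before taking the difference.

-3331

Octahedral high-spin t₂g³ eg¹: CFSE = -0.6 × 7890 = -4734 cm⁻¹.
In a tetrahedral site the filling is e² t₂²: CFSE(tet) = -0.4Δₜ = -0.4 × (4/9)(7890) = -1403 cm⁻¹.
OSPE = CFSE(oct) − CFSE(tet) = -4734 − (-1403) = -3331 cm⁻¹.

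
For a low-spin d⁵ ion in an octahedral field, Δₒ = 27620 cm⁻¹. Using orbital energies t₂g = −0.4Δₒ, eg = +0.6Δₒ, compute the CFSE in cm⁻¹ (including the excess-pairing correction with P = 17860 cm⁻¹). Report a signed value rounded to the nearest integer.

-19520

The d⁵ electrons fill as t₂g⁵ eg⁰.
The orbital stabilization is -2.0Δₒ = -2.0 × 27620 = -55240 cm⁻¹.
Pairing penalty: 2 pairs vs 0 in the high-spin reference → 2 extra × P = 35720 cm⁻¹.
Overall CFSE = -55240 + 35720 = -19520 cm⁻¹.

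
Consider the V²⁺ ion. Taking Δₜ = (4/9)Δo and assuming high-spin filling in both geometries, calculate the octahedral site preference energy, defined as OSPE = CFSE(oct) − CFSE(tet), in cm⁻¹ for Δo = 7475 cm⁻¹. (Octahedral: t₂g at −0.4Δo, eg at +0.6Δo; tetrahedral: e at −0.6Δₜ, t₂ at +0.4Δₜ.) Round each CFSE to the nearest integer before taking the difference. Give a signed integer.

Group 5 minus oxidation state +2 gives a d³ configuration for V²⁺.
Octahedral high-spin t₂g³ eg⁰: CFSE = -1.2 × 7475 = -8970 cm⁻¹.
In a tetrahedral site the filling is e² t₂¹: CFSE(tet) = -0.8Δₜ = -0.8 × (4/9)(7475) = -2658 cm⁻¹.
Subtracting, OSPE = -8970 − (-2658) = -6312 cm⁻¹.

-6312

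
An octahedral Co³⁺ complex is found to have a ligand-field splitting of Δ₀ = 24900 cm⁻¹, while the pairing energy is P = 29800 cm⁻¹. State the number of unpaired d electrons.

4

Group 9 minus oxidation state +3 gives a d⁶ configuration for Co³⁺.
Here Δ₀ < P (24900 < 29800), so the high-spin state is favoured.
Configuration: t₂g⁴ eg².
Unpaired electrons: 4.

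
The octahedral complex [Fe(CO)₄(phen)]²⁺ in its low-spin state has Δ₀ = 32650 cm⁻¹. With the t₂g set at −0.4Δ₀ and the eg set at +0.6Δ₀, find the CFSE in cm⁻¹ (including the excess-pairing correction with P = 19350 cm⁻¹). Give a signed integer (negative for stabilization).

Ligand charges: 4×(+0) from CO and 1×(+0) from phen sum to +0; with overall charge +2, Fe is +2.
Fe is in group 8, so Fe²⁺ is d⁶ (8 − 2 = 6).
Configuration: t₂g⁶ eg⁰.
CFSE(orbital) = 6×(-0.4Δ₀) + 0×(0.6Δ₀) = -2.4Δ₀; with Δ₀ = 32650 cm⁻¹ that is -78360 cm⁻¹.
Pairing penalty: 3 pairs vs 1 in the high-spin reference → 2 extra × P = 38700 cm⁻¹.
Overall CFSE = -78360 + 38700 = -39660 cm⁻¹.

-39660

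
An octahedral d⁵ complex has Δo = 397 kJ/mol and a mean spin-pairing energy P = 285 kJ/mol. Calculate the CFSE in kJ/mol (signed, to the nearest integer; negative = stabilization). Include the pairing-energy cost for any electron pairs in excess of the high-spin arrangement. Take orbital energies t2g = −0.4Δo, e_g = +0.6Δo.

Since Δo = 397 kJ/mol > P = 285 kJ/mol, the complex adopts the low-spin configuration.
Filling d⁵ accordingly: t2g^5 e_g^0.
Orbital CFSE = -2.0Δo = -2.0 × 397 = -794 kJ/mol.
Excess pairs vs high-spin: 2 − 0 = 2; pairing cost = +570 kJ/mol.
Net CFSE = -794 + 570 = -224 kJ/mol.

-224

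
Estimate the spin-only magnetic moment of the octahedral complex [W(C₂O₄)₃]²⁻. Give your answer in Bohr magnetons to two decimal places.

Each C₂O₄²⁻ contributes -2; 3 × (-2) = -6. With overall charge -2, W is in the +4 oxidation state.
W is in group 6, so W⁴⁺ is d² (6 − 4 = 2).
Configuration: t₂g² eg⁰ → 2 unpaired electrons.
μ(spin-only) = √[2(2+2)] = √8 ≈ 2.83 Bohr magnetons.

2.83 Bohr magnetons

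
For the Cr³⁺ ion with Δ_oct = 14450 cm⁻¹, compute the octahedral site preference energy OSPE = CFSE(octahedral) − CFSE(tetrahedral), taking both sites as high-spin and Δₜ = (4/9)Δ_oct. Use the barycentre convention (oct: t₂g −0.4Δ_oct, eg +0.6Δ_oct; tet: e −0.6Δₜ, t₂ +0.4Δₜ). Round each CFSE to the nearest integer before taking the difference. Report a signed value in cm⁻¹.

Cr is in group 6, so Cr³⁺ is d³ (6 − 3 = 3).
In an octahedral site d³ (HS) is t₂g³ eg⁰, giving CFSE(oct) = -1.2Δ_oct = -17340 cm⁻¹.
Tetrahedral e² t₂¹ gives -0.8Δₜ = -0.8 × (4/9) × 14450 = -5138 cm⁻¹.
OSPE = -17340 − (-5138) = -12202 cm⁻¹.

-12202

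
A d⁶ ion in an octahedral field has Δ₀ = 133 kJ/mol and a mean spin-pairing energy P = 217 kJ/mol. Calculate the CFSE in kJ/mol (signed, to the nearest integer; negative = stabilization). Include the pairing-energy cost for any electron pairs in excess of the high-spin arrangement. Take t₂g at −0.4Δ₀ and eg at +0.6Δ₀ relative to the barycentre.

-53

Δ₀ < P, so pairing is avoided: the ground state is high-spin.
That gives t₂g⁴ eg².
Orbital CFSE = -0.4Δ₀ = -0.4 × 133 = -53 kJ/mol.
High-spin has no excess pairs, so no pairing correction applies.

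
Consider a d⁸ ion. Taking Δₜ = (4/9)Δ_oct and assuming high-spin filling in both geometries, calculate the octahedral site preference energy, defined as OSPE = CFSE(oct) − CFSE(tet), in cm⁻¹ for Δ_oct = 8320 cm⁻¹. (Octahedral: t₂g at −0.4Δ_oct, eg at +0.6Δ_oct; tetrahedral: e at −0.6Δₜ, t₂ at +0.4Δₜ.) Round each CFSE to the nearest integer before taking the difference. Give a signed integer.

-7026

In an octahedral site d⁸ (HS) is t₂g⁶ eg², giving CFSE(oct) = -1.2Δ_oct = -9984 cm⁻¹.
Tetrahedral: e⁴ t₂⁴, CFSE = 4(−0.6) + 4(+0.4) = -0.8Δₜ = -0.8 × (4/9) × 8320 = -2958 cm⁻¹.
Subtracting, OSPE = -9984 − (-2958) = -7026 cm⁻¹.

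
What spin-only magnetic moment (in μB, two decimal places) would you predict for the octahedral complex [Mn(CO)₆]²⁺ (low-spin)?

CO is neutral, so the +2 overall charge sits on Mn: oxidation state +2.
Mn is in group 7, so Mn²⁺ is d⁵ (7 − 2 = 5).
Configuration: t2g^5 e_g^0 → 1 unpaired electron.
μ(spin-only) = √[1(1+2)] = √3 ≈ 1.73 μB.

1.73 μB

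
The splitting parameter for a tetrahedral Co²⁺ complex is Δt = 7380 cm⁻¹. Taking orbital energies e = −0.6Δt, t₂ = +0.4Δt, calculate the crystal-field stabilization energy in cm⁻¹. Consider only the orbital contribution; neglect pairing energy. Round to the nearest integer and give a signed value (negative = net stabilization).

Co is in group 9, so Co²⁺ is d⁷ (9 − 2 = 7).
With tetrahedral geometry the complex is necessarily high-spin.
Electron filling gives e⁴ t₂³.
The orbital stabilization is -1.2Δt = -1.2 × 7380 = -8856 cm⁻¹.

-8856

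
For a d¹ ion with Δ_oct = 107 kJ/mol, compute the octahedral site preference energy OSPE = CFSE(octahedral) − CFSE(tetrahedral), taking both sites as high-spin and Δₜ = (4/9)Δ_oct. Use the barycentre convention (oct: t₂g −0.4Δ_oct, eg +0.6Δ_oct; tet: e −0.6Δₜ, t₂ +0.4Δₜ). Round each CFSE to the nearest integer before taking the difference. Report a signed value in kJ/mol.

-14

In an octahedral site d¹ (HS) is t₂g¹ eg⁰, giving CFSE(oct) = -0.4Δ_oct = -43 kJ/mol.
Tetrahedral: e¹ t₂⁰, CFSE = 1(−0.6) + 0(+0.4) = -0.6Δₜ = -0.6 × (4/9) × 107 = -29 kJ/mol.
Subtracting, OSPE = -43 − (-29) = -14 kJ/mol.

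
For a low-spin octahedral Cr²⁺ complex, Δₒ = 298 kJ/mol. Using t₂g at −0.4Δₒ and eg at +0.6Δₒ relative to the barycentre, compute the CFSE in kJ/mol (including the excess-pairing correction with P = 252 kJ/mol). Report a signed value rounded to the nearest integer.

-225

Cr is in group 6, so Cr²⁺ is d⁴ (6 − 2 = 4).
The d⁴ electrons fill as t₂g⁴ eg⁰.
Orbital CFSE = 4(-0.4) + 0(0.6) = -1.6Δₒ = -1.6 × 298 = -477 kJ/mol.
High-spin d⁴ would be t₂g³ eg¹ with 0 pairs; low-spin has 1, so 1 excess pair costs +1P = +252 kJ/mol.
Combining: -477 + 252 = -225 kJ/mol.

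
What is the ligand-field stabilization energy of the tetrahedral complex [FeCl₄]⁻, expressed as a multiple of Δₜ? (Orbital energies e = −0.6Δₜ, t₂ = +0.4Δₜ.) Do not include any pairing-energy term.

Each Cl⁻ contributes -1; 4 × (-1) = -4. With overall charge -1, Fe is in the +3 oxidation state.
Fe sits in group 8; removing 3 electrons leaves Fe³⁺ with 8 − 3 = 5 d electrons.
Tetrahedral splitting is small, so the complex is high-spin.
Configuration: e² t₂³.
CFSE = 2(-0.6Δₜ) + 3(0.4Δₜ) = -1.2Δₜ + 1.2Δₜ = 0.0Δₜ.

0.0 Δₜ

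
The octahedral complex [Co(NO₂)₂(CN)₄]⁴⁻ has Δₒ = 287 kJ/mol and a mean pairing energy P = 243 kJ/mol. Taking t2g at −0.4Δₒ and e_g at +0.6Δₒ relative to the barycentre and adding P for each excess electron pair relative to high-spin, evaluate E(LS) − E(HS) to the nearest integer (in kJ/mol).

Ligand charges: 2×(-1) from NO₂⁻ and 4×(-1) from CN⁻ sum to -6; with overall charge -4, Co is +2.
Co sits in group 9; removing 2 electrons leaves Co²⁺ with 9 − 2 = 7 d electrons.
High-spin: t2g^5 e_g^2, CFSE = -0.8Δₒ = -230 kJ/mol.
Low-spin t2g^6 e_g^1 gives -1.8Δₒ = -517 kJ/mol, but forming 1 extra pair costs 1P = 243 kJ/mol, so E(LS) = -517 + 243 = -274 kJ/mol.
E(LS) − E(HS) = -274 − (-230) = -44 kJ/mol.

-44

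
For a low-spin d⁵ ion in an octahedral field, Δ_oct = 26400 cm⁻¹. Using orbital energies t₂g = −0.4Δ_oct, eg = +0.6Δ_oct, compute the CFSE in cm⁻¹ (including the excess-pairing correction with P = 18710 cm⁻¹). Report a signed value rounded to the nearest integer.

-15380

Configuration: t₂g⁵ eg⁰.
CFSE(orbital) = 5×(-0.4Δ_oct) + 0×(0.6Δ_oct) = -2.0Δ_oct; with Δ_oct = 26400 cm⁻¹ that is -52800 cm⁻¹.
Relative to high-spin t₂g³ eg² (0 paired), the low-spin configuration has 2 additional pairs, contributing +2 × 18710 = +37420 cm⁻¹.
Net CFSE = -52800 + 37420 = -15380 cm⁻¹.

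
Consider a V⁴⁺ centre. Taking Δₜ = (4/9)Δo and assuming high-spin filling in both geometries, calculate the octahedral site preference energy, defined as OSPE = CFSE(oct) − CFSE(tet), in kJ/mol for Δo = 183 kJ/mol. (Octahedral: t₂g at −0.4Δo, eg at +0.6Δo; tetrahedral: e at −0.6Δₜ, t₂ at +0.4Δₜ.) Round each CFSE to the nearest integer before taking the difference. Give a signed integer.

Group 5 minus oxidation state +4 gives a d¹ configuration for V⁴⁺.
In an octahedral site d¹ (HS) is t2g^1 e_g^0, giving CFSE(oct) = -0.4Δo = -73 kJ/mol.
Tetrahedral: e^1 t2^0, CFSE = 1(−0.6) + 0(+0.4) = -0.6Δₜ = -0.6 × (4/9) × 183 = -49 kJ/mol.
OSPE = -73 − (-49) = -24 kJ/mol.

-24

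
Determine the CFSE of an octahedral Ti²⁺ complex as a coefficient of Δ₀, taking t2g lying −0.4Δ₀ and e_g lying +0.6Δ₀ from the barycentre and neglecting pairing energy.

-0.8 Δ₀

Ti²⁺: group 4, so d-count = 4 − 2 = 2.
Configuration: t2g^2 e_g^0.
CFSE = 2(-0.4Δ₀) + 0(0.6Δ₀) = -0.8Δ₀ + 0.0Δ₀ = -0.8Δ₀.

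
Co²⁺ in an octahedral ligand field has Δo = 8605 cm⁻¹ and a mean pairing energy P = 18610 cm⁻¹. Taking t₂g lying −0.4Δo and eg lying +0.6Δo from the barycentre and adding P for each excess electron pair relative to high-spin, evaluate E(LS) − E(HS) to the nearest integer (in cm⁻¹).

10005

Group 9 minus oxidation state +2 gives a d⁷ configuration for Co²⁺.
In the high-spin limit (t₂g⁵ eg²) the orbital term is -0.8Δo = -6884 cm⁻¹, with no excess pairing.
For low-spin the configuration is t₂g⁶ eg¹: orbital energy -1.8 × 8605 = -15489 cm⁻¹, and 1 additional pair relative to high-spin adds 18610 cm⁻¹, giving 3121 cm⁻¹.
E(LS) − E(HS) = 3121 − (-6884) = 10005 cm⁻¹.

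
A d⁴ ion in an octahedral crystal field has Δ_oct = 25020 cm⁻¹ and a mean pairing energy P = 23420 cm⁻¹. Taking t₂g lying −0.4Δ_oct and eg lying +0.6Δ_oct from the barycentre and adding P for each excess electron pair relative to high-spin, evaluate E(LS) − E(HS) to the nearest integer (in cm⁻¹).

-1600

In the high-spin limit (t₂g³ eg¹) the orbital term is -0.6Δ_oct = -15012 cm⁻¹, with no excess pairing.
For low-spin the configuration is t₂g⁴ eg⁰: orbital energy -1.6 × 25020 = -40032 cm⁻¹, and 1 additional pair relative to high-spin adds 23420 cm⁻¹, giving -16612 cm⁻¹.
Thus E(LS) − E(HS) = -1600 cm⁻¹.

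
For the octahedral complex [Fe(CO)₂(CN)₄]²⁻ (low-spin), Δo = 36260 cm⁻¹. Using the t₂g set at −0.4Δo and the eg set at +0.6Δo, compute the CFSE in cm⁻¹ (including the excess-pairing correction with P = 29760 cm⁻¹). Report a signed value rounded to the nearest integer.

-27504

Ligand charges: 2×(+0) from CO and 4×(-1) from CN⁻ sum to -4; with overall charge -2, Fe is +2.
Fe is in group 8, so Fe²⁺ is d⁶ (8 − 2 = 6).
Electron filling gives t₂g⁶ eg⁰.
Orbital CFSE = 6(-0.4) + 0(0.6) = -2.4Δo = -2.4 × 36260 = -87024 cm⁻¹.
Pairing penalty: 3 pairs vs 1 in the high-spin reference → 2 extra × P = 59520 cm⁻¹.
Overall CFSE = -87024 + 59520 = -27504 cm⁻¹.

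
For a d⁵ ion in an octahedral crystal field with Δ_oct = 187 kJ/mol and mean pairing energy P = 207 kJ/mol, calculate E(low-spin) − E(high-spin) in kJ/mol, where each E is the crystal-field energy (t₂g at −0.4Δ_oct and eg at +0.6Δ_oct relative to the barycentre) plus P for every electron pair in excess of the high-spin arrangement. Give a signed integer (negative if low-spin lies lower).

40

High-spin: t₂g³ eg², CFSE = 0.0Δ_oct = 0 kJ/mol.
For low-spin the configuration is t₂g⁵ eg⁰: orbital energy -2.0 × 187 = -374 kJ/mol, and 2 additional pairs relative to high-spin add 414 kJ/mol, giving 40 kJ/mol.
E(LS) − E(HS) = 40 − (0) = 40 kJ/mol.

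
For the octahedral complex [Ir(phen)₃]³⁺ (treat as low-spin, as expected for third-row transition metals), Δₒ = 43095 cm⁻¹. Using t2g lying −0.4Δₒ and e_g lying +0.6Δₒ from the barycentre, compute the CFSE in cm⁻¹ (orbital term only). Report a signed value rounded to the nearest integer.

phen is neutral, so the +3 overall charge sits on Ir: oxidation state +3.
Ir is in group 9, so Ir³⁺ is d⁶ (9 − 3 = 6).
Configuration: t2g^6 e_g^0.
CFSE(orbital) = 6×(-0.4Δₒ) + 0×(0.6Δₒ) = -2.4Δₒ; with Δₒ = 43095 cm⁻¹ that is -103428 cm⁻¹.

-103428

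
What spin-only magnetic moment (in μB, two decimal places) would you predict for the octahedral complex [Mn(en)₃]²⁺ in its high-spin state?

en is neutral, so the +2 overall charge sits on Mn: oxidation state +2.
Mn is in group 7, so Mn²⁺ is d⁵ (7 − 2 = 5).
Configuration: t₂g³ eg² → 5 unpaired electrons.
μ(spin-only) = √[5(5+2)] = √35 ≈ 5.92 μB.

5.92 μB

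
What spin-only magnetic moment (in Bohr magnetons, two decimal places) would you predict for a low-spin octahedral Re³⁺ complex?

2.83 Bohr magnetons

Re sits in group 7; removing 3 electrons leaves Re³⁺ with 7 − 3 = 4 d electrons.
Configuration: t₂g⁴ eg⁰ → 2 unpaired electrons.
μ(spin-only) = √[2(2+2)] = √8 ≈ 2.83 Bohr magnetons.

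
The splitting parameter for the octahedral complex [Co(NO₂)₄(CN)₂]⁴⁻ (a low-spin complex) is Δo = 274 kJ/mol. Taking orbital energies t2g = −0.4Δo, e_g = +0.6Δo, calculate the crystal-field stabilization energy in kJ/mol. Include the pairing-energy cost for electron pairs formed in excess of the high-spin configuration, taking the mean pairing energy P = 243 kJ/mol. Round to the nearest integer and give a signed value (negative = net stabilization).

-250

Ligand charges: 4×(-1) from NO₂⁻ and 2×(-1) from CN⁻ sum to -6; with overall charge -4, Co is +2.
Co sits in group 9; removing 2 electrons leaves Co²⁺ with 9 − 2 = 7 d electrons.
Configuration: t2g^6 e_g^1.
Orbital CFSE = 6(-0.4) + 1(0.6) = -1.8Δo = -1.8 × 274 = -493 kJ/mol.
Relative to high-spin t2g^5 e_g^2 (2 paired), the low-spin configuration has 1 additional pair, contributing +1 × 243 = +243 kJ/mol.
Overall CFSE = -493 + 243 = -250 kJ/mol.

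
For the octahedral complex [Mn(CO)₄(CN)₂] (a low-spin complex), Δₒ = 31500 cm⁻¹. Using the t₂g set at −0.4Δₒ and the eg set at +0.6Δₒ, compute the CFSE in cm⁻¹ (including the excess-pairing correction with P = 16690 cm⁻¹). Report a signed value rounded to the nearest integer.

-29620

Ligand charges: 4×(+0) from CO and 2×(-1) from CN⁻ sum to -2; with overall charge +0, Mn is +2.
Mn sits in group 7; removing 2 electrons leaves Mn²⁺ with 7 − 2 = 5 d electrons.
Configuration: t₂g⁵ eg⁰.
The orbital stabilization is -2.0Δₒ = -2.0 × 31500 = -63000 cm⁻¹.
High-spin d⁵ would be t₂g³ eg² with 0 pairs; low-spin has 2, so 2 excess pairs cost +2P = +33380 cm⁻¹.
Overall CFSE = -63000 + 33380 = -29620 cm⁻¹.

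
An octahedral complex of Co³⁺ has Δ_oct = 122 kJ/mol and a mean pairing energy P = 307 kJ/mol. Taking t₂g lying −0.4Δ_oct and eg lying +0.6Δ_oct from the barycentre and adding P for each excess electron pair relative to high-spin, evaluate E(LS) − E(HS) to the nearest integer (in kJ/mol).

Co sits in group 9; removing 3 electrons leaves Co³⁺ with 9 − 3 = 6 d electrons.
In the high-spin limit (t₂g⁴ eg²) the orbital term is -0.4Δ_oct = -49 kJ/mol, with no excess pairing.
For low-spin the configuration is t₂g⁶ eg⁰: orbital energy -2.4 × 122 = -293 kJ/mol, and 2 additional pairs relative to high-spin add 614 kJ/mol, giving 321 kJ/mol.
The difference is 321 − (-49) = 370 kJ/mol, so high-spin lies lower.

370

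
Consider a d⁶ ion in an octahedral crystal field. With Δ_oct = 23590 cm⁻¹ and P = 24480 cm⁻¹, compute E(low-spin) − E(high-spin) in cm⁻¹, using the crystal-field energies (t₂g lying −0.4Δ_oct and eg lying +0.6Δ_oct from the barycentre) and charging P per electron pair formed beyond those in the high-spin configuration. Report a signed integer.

1780

High-spin: t₂g⁴ eg², CFSE = -0.4Δ_oct = -9436 cm⁻¹.
Low-spin: t₂g⁶ eg⁰, orbital CFSE = -2.4Δ_oct = -56616 cm⁻¹; plus 2 excess pairs × P = +48960 cm⁻¹; total -7656 cm⁻¹.
Thus E(LS) − E(HS) = 1780 cm⁻¹.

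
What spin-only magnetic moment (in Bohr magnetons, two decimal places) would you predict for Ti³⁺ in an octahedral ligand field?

Group 4 minus oxidation state +3 gives a d¹ configuration for Ti³⁺.
Configuration: t2g^1 e_g^0 → 1 unpaired electron.
μ(spin-only) = √[1(1+2)] = √3 ≈ 1.73 Bohr magnetons.

1.73 Bohr magnetons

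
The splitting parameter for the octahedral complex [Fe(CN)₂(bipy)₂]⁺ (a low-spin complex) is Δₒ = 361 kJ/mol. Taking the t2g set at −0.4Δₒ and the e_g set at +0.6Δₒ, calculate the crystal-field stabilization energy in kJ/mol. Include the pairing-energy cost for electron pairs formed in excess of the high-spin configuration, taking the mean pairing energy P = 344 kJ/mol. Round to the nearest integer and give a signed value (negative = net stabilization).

Ligand charges: 2×(-1) from CN⁻ and 2×(+0) from bipy sum to -2; with overall charge +1, Fe is +3.
Fe is in group 8, so Fe³⁺ is d⁵ (8 − 3 = 5).
The d⁵ electrons fill as t2g^5 e_g^0.
CFSE(orbital) = 5×(-0.4Δₒ) + 0×(0.6Δₒ) = -2.0Δₒ; with Δₒ = 361 kJ/mol that is -722 kJ/mol.
Pairing penalty: 2 pairs vs 0 in the high-spin reference → 2 extra × P = 688 kJ/mol.
Combining: -722 + 688 = -34 kJ/mol.

-34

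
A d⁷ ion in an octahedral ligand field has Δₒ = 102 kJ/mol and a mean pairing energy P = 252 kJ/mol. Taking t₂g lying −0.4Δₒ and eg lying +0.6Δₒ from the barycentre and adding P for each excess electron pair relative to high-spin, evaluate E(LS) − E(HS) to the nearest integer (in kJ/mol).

150

High-spin: t₂g⁵ eg², CFSE = -0.8Δₒ = -82 kJ/mol.
Low-spin t₂g⁶ eg¹ gives -1.8Δₒ = -184 kJ/mol, but forming 1 extra pair costs 1P = 252 kJ/mol, so E(LS) = -184 + 252 = 68 kJ/mol.
The difference is 68 − (-82) = 150 kJ/mol, so high-spin lies lower.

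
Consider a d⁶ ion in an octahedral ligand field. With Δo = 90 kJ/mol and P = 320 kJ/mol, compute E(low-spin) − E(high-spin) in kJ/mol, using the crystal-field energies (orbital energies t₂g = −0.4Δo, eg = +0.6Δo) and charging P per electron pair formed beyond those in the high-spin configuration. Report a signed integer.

In the high-spin limit (t₂g⁴ eg²) the orbital term is -0.4Δo = -36 kJ/mol, with no excess pairing.
Low-spin t₂g⁶ eg⁰ gives -2.4Δo = -216 kJ/mol, but forming 2 extra pairs costs 2P = 640 kJ/mol, so E(LS) = -216 + 640 = 424 kJ/mol.
The difference is 424 − (-36) = 460 kJ/mol, so high-spin lies lower.

460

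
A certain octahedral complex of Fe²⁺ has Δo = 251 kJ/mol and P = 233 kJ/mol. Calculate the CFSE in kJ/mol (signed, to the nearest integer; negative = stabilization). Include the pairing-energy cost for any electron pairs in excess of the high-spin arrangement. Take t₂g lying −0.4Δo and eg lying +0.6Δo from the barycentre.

-136

Group 8 minus oxidation state +2 gives a d⁶ configuration for Fe²⁺.
Δo > P, so pairing is preferred: the ground state is low-spin.
That gives t₂g⁶ eg⁰.
Orbital CFSE = -2.4Δo = -2.4 × 251 = -602 kJ/mol.
Excess pairs vs high-spin: 3 − 1 = 2; pairing cost = +466 kJ/mol.
Net CFSE = -602 + 466 = -136 kJ/mol.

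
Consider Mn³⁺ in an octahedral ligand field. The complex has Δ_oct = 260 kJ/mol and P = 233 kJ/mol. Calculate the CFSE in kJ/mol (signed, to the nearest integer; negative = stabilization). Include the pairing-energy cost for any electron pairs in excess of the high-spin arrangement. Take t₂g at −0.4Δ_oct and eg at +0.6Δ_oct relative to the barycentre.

Mn sits in group 7; removing 3 electrons leaves Mn³⁺ with 7 − 3 = 4 d electrons.
Here Δ_oct > P (260 > 233), so the low-spin state is favoured.
That gives t₂g⁴ eg⁰.
Orbital CFSE = -1.6Δ_oct = -1.6 × 260 = -416 kJ/mol.
Excess pairs vs high-spin: 1 − 0 = 1; pairing cost = +233 kJ/mol.
Net CFSE = -416 + 233 = -183 kJ/mol.

-183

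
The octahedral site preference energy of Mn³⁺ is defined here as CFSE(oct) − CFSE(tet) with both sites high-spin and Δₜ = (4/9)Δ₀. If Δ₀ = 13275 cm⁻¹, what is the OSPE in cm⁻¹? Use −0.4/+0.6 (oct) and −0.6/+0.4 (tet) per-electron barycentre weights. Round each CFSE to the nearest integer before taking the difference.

-5605

Mn is in group 7, so Mn³⁺ is d⁴ (7 − 3 = 4).
Octahedral (high-spin): t2g^3 e_g^1, CFSE = 3(−0.4) + 1(+0.6) = -0.6Δ₀ = -0.6 × 13275 = -7965 cm⁻¹.
In a tetrahedral site the filling is e^2 t2^2: CFSE(tet) = -0.4Δₜ = -0.4 × (4/9)(13275) = -2360 cm⁻¹.
OSPE = -7965 − (-2360) = -5605 cm⁻¹.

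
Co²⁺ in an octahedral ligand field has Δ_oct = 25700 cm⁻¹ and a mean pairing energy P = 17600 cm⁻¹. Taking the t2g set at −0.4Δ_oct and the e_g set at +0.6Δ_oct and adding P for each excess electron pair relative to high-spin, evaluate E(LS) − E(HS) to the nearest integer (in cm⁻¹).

-8100

Co²⁺: group 9, so d-count = 9 − 2 = 7.
In the high-spin limit (t2g^5 e_g^2) the orbital term is -0.8Δ_oct = -20560 cm⁻¹, with no excess pairing.
Low-spin t2g^6 e_g^1 gives -1.8Δ_oct = -46260 cm⁻¹, but forming 1 extra pair costs 1P = 17600 cm⁻¹, so E(LS) = -46260 + 17600 = -28660 cm⁻¹.
The difference is -28660 − (-20560) = -8100 cm⁻¹, so low-spin lies lower.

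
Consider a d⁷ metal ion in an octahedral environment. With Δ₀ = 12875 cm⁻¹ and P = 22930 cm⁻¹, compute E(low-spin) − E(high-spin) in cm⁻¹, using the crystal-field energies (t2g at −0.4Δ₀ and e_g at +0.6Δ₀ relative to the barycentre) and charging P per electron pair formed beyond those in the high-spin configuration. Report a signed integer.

10055

High-spin d⁷ fills as t2g^5 e_g^2 with CFSE 5(−0.4) + 2(+0.6) = -0.8Δ₀ = -10300 cm⁻¹.
Low-spin t2g^6 e_g^1 gives -1.8Δ₀ = -23175 cm⁻¹, but forming 1 extra pair costs 1P = 22930 cm⁻¹, so E(LS) = -23175 + 22930 = -245 cm⁻¹.
The difference is -245 − (-10300) = 10055 cm⁻¹, so high-spin lies lower.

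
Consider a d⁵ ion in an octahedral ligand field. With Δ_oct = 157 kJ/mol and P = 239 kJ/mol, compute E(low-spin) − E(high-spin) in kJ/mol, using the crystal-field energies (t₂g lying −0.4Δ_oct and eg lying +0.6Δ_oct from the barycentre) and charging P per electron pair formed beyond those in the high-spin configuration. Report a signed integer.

164

High-spin d⁵ fills as t₂g³ eg² with CFSE 3(−0.4) + 2(+0.6) = 0.0Δ_oct = 0 kJ/mol.
Low-spin: t₂g⁵ eg⁰, orbital CFSE = -2.0Δ_oct = -314 kJ/mol; plus 2 excess pairs × P = +478 kJ/mol; total 164 kJ/mol.
Thus E(LS) − E(HS) = 164 kJ/mol.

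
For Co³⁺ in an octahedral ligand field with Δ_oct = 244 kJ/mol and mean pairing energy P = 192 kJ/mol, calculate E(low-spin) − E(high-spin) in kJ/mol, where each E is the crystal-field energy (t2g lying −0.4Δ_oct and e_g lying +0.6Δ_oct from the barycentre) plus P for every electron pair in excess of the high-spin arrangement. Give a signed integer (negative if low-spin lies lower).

-104

Co sits in group 9; removing 3 electrons leaves Co³⁺ with 9 − 3 = 6 d electrons.
High-spin d⁶ fills as t2g^4 e_g^2 with CFSE 4(−0.4) + 2(+0.6) = -0.4Δ_oct = -98 kJ/mol.
Low-spin t2g^6 e_g^0 gives -2.4Δ_oct = -586 kJ/mol, but forming 2 extra pairs costs 2P = 384 kJ/mol, so E(LS) = -586 + 384 = -202 kJ/mol.
The difference is -202 − (-98) = -104 kJ/mol, so low-spin lies lower.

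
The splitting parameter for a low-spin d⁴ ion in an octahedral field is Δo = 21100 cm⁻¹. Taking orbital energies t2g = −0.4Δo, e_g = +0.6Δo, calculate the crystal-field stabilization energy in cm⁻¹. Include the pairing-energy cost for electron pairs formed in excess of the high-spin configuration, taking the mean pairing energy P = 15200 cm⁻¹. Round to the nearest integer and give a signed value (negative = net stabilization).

-18560

Electron filling gives t2g^4 e_g^0.
The orbital stabilization is -1.6Δo = -1.6 × 21100 = -33760 cm⁻¹.
Relative to high-spin t2g^3 e_g^1 (0 paired), the low-spin configuration has 1 additional pair, contributing +1 × 15200 = +15200 cm⁻¹.
Net CFSE = -33760 + 15200 = -18560 cm⁻¹.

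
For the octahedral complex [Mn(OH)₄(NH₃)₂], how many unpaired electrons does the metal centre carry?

Ligand charges: 4×(-1) from OH⁻ and 2×(+0) from NH₃ sum to -4; with overall charge +0, Mn is +4.
Mn sits in group 7; removing 4 electrons leaves Mn⁴⁺ with 7 − 4 = 3 d electrons.
Configuration: t₂g³ eg⁰, giving 3 unpaired electrons.

3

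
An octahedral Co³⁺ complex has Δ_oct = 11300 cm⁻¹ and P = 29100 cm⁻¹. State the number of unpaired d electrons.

Co sits in group 9; removing 3 electrons leaves Co³⁺ with 9 − 3 = 6 d electrons.
Here Δ_oct < P (11300 < 29100), so the high-spin state is favoured.
That gives t2g^4 e_g^2.
Unpaired electrons: 4.

4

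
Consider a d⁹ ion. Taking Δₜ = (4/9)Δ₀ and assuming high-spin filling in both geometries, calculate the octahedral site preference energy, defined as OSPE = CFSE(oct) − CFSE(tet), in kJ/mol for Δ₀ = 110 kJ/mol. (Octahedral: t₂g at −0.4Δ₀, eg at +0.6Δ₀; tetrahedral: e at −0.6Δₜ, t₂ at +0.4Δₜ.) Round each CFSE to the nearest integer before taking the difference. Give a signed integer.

Octahedral (high-spin): t₂g⁶ eg³, CFSE = 6(−0.4) + 3(+0.6) = -0.6Δ₀ = -0.6 × 110 = -66 kJ/mol.
Tetrahedral e⁴ t₂⁵ gives -0.4Δₜ = -0.4 × (4/9) × 110 = -20 kJ/mol.
OSPE = CFSE(oct) − CFSE(tet) = -66 − (-20) = -46 kJ/mol.

-46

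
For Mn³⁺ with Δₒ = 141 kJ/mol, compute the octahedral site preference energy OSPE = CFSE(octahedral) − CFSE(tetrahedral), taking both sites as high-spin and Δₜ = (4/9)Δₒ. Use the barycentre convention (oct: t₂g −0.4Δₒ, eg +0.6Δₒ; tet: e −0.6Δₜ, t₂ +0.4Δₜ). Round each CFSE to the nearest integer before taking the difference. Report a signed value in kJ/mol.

Mn sits in group 7; removing 3 electrons leaves Mn³⁺ with 7 − 3 = 4 d electrons.
Octahedral high-spin t2g^3 e_g^1: CFSE = -0.6 × 141 = -85 kJ/mol.
In a tetrahedral site the filling is e^2 t2^2: CFSE(tet) = -0.4Δₜ = -0.4 × (4/9)(141) = -25 kJ/mol.
Subtracting, OSPE = -85 − (-25) = -60 kJ/mol.

-60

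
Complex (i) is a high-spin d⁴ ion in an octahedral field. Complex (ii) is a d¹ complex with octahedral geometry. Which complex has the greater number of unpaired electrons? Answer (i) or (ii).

(i)

(i): t₂g³ eg¹ → 4 unpaired.
(ii): t₂g¹ eg⁰ → 1 unpaired.
So (i) has more unpaired electrons.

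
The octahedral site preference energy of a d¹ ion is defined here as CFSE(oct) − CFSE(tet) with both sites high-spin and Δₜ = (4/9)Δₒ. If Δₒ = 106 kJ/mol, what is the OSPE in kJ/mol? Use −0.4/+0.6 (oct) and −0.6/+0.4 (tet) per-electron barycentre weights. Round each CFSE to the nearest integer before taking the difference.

-14

Octahedral high-spin t₂g¹ eg⁰: CFSE = -0.4 × 106 = -42 kJ/mol.
Tetrahedral: e¹ t₂⁰, CFSE = 1(−0.6) + 0(+0.4) = -0.6Δₜ = -0.6 × (4/9) × 106 = -28 kJ/mol.
OSPE = CFSE(oct) − CFSE(tet) = -42 − (-28) = -14 kJ/mol.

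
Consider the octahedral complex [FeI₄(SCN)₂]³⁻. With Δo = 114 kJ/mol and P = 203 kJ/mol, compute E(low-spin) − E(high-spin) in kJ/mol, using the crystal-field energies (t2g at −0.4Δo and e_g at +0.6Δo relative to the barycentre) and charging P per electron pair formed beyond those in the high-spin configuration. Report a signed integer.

178

Ligand charges: 4×(-1) from I⁻ and 2×(-1) from SCN⁻ sum to -6; with overall charge -3, Fe is +3.
Fe is in group 8, so Fe³⁺ is d⁵ (8 − 3 = 5).
In the high-spin limit (t2g^3 e_g^2) the orbital term is 0.0Δo = 0 kJ/mol, with no excess pairing.
Low-spin: t2g^5 e_g^0, orbital CFSE = -2.0Δo = -228 kJ/mol; plus 2 excess pairs × P = +406 kJ/mol; total 178 kJ/mol.
E(LS) − E(HS) = 178 − (0) = 178 kJ/mol.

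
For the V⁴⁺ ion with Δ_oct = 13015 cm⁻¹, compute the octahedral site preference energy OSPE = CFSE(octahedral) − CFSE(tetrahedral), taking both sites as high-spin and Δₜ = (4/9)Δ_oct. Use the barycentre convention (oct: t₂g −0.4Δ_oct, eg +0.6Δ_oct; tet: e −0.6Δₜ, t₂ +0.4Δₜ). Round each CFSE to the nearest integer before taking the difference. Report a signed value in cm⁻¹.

-1735

V is in group 5, so V⁴⁺ is d¹ (5 − 4 = 1).
In an octahedral site d¹ (HS) is t₂g¹ eg⁰, giving CFSE(oct) = -0.4Δ_oct = -5206 cm⁻¹.
Tetrahedral e¹ t₂⁰ gives -0.6Δₜ = -0.6 × (4/9) × 13015 = -3471 cm⁻¹.
OSPE = -5206 − (-3471) = -1735 cm⁻¹.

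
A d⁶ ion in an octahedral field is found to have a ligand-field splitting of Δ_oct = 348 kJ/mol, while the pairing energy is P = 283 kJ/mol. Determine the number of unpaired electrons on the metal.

Here Δ_oct > P (348 > 283), so the low-spin state is favoured.
Filling d⁶ accordingly: t2g^6 e_g^0.
Unpaired electrons: 0.

0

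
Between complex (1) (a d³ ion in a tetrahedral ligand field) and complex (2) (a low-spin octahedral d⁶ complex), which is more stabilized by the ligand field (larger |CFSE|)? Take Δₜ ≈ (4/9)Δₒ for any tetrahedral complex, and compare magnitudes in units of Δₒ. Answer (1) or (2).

(2)

(1): Tetrahedral splitting is small, so the complex is high-spin; e^2 t2^1, CFSE = -0.8Δₜ ≈ -0.36Δₒ.
(2): t₂g⁶ eg⁰, CFSE = -2.4Δₒ.
So (2) has the larger |CFSE|.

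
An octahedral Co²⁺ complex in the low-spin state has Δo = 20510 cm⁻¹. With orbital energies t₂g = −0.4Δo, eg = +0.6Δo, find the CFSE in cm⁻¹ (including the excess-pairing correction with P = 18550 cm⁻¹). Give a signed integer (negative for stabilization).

-18368

Co sits in group 9; removing 2 electrons leaves Co²⁺ with 9 − 2 = 7 d electrons.
The d⁷ electrons fill as t₂g⁶ eg¹.
The orbital stabilization is -1.8Δo = -1.8 × 20510 = -36918 cm⁻¹.
Pairing penalty: 3 pairs vs 2 in the high-spin reference → 1 extra × P = 18550 cm⁻¹.
Net CFSE = -36918 + 18550 = -18368 cm⁻¹.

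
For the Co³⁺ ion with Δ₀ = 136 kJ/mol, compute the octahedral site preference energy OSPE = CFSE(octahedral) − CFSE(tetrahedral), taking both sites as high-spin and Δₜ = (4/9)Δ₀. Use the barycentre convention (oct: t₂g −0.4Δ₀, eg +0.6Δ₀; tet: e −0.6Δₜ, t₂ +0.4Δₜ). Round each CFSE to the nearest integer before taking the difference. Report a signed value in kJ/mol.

Co is in group 9, so Co³⁺ is d⁶ (9 − 3 = 6).
In an octahedral site d⁶ (HS) is t₂g⁴ eg², giving CFSE(oct) = -0.4Δ₀ = -54 kJ/mol.
Tetrahedral: e³ t₂³, CFSE = 3(−0.6) + 3(+0.4) = -0.6Δₜ = -0.6 × (4/9) × 136 = -36 kJ/mol.
OSPE = CFSE(oct) − CFSE(tet) = -54 − (-36) = -18 kJ/mol.

-18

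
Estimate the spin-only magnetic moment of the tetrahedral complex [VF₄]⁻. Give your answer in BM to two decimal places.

2.83 BM

Each F⁻ contributes -1; 4 × (-1) = -4. With overall charge -1, V is in the +3 oxidation state.
Group 5 minus oxidation state +3 gives a d² configuration for V³⁺.
Tetrahedral splitting is small, so the complex is high-spin.
Configuration: e^2 t2^0 → 2 unpaired electrons.
μ(spin-only) = √[2(2+2)] = √8 ≈ 2.83 BM.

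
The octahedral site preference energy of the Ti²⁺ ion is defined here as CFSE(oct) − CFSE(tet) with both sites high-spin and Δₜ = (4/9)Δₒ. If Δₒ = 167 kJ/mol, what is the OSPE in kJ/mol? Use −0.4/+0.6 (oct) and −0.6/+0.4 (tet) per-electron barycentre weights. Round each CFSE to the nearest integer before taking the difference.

Ti is in group 4, so Ti²⁺ is d² (4 − 2 = 2).
Octahedral (high-spin): t₂g² eg⁰, CFSE = 2(−0.4) + 0(+0.6) = -0.8Δₒ = -0.8 × 167 = -134 kJ/mol.
Tetrahedral e² t₂⁰ gives -1.2Δₜ = -1.2 × (4/9) × 167 = -89 kJ/mol.
Subtracting, OSPE = -134 − (-89) = -45 kJ/mol.

-45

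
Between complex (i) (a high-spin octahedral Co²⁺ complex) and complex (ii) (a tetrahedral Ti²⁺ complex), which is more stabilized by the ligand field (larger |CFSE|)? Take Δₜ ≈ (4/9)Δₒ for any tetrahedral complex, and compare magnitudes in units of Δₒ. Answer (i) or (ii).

(i): Co sits in group 9; removing 2 electrons leaves Co²⁺ with 9 − 2 = 7 d electrons; t2g^5 e_g^2, CFSE = -0.8Δₒ.
(ii): Ti sits in group 4; removing 2 electrons leaves Ti²⁺ with 4 − 2 = 2 d electrons; With tetrahedral geometry the complex is necessarily high-spin; e² t₂⁰, CFSE = -1.2Δₜ ≈ -0.53Δₒ.
So (i) has the larger |CFSE|.

(i)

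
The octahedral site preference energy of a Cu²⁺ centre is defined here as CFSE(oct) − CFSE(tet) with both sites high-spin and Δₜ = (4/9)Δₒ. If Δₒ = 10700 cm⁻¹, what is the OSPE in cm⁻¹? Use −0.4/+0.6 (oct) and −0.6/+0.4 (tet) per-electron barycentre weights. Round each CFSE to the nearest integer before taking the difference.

Group 11 minus oxidation state +2 gives a d⁹ configuration for Cu²⁺.
Octahedral high-spin t₂g⁶ eg³: CFSE = -0.6 × 10700 = -6420 cm⁻¹.
Tetrahedral e⁴ t₂⁵ gives -0.4Δₜ = -0.4 × (4/9) × 10700 = -1902 cm⁻¹.
Subtracting, OSPE = -6420 − (-1902) = -4518 cm⁻¹.

-4518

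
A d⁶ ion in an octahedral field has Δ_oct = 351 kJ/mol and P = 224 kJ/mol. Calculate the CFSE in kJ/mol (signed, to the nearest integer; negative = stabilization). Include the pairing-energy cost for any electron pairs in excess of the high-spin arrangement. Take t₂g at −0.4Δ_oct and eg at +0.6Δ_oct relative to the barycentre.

-394

With Δ_oct > P the complex is low-spin.
Filling d⁶ accordingly: t₂g⁶ eg⁰.
Orbital CFSE = -2.4Δ_oct = -2.4 × 351 = -842 kJ/mol.
Excess pairs vs high-spin: 3 − 1 = 2; pairing cost = +448 kJ/mol.
Net CFSE = -842 + 448 = -394 kJ/mol.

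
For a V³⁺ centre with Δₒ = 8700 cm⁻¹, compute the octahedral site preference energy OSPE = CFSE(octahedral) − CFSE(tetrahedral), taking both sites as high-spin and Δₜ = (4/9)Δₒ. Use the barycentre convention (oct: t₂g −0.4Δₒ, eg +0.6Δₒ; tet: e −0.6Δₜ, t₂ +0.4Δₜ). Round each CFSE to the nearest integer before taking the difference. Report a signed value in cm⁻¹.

Group 5 minus oxidation state +3 gives a d² configuration for V³⁺.
Octahedral (high-spin): t2g^2 e_g^0, CFSE = 2(−0.4) + 0(+0.6) = -0.8Δₒ = -0.8 × 8700 = -6960 cm⁻¹.
In a tetrahedral site the filling is e^2 t2^0: CFSE(tet) = -1.2Δₜ = -1.2 × (4/9)(8700) = -4640 cm⁻¹.
OSPE = -6960 − (-4640) = -2320 cm⁻¹.

-2320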